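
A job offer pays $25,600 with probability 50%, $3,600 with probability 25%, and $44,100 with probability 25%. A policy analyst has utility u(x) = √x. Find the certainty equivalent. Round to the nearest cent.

$21,756.25

E[u] = 0.5·√25600 + 0.25·√3600 + 0.25·√44100 = 0.5·160 + 0.25·60 + 0.25·210 = 147.5
CE = (147.5)² = 21756.25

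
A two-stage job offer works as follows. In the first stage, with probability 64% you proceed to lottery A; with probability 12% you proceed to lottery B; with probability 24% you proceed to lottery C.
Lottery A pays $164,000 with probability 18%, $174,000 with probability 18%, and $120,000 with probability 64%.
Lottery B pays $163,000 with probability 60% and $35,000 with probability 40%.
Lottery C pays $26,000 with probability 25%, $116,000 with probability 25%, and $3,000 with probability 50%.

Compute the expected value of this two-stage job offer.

EV(A) = 0.18 × 164000 + 0.18 × 174000 + 0.64 × 120000 = 29520 + 31320 + 76800 = 137640
EV(B) = 0.6 × 163000 + 0.4 × 35000 = 97800 + 14000 = 111800
EV(C) = 0.25 × 26000 + 0.25 × 116000 + 0.5 × 3000 = 6500 + 29000 + 1500 = 37000
Overall = 0.64 × 137640 + 0.12 × 111800 + 0.24 × 37000 = 88089.6 + 13416 + 8880 = 110385.6

$110,385.60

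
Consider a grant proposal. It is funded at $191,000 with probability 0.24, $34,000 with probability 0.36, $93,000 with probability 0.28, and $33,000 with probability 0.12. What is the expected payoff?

$88,080

EV = 0.24 × 191000 + 0.36 × 34000 + 0.28 × 93000 + 0.12 × 33000 = 45840 + 12240 + 26040 + 3960 = 88080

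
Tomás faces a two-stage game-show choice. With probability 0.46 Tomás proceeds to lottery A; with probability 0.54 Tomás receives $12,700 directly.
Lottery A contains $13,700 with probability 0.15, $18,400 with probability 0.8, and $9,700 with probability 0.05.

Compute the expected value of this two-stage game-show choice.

$14,797.60

EV(A) = 0.15 × 13700 + 0.8 × 18400 + 0.05 × 9700 = 2055 + 14720 + 485 = 17260
Branch B: 12700 (certain)
Overall = 0.46 × 17260 + 0.54 × 12700 = 7939.6 + 6858 = 14797.6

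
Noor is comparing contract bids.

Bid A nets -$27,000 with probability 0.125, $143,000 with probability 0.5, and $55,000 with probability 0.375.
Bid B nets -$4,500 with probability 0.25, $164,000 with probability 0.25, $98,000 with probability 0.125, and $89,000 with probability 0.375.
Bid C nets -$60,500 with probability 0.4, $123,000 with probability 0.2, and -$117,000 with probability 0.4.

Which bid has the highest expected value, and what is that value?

Bid A ($88,750)

Bid A = 0.125 × (-27000) + 0.5 × 143000 + 0.375 × 55000 = -3375 + 71500 + 20625 = 88750
Bid B = 0.25 × (-4500) + 0.25 × 164000 + 0.125 × 98000 + 0.375 × 89000 = -1125 + 41000 + 12250 + 33375 = 85500
Bid C = 0.4 × (-60500) + 0.2 × 123000 + 0.4 × (-117000) = -24200 + 24600 − 46800 = -46400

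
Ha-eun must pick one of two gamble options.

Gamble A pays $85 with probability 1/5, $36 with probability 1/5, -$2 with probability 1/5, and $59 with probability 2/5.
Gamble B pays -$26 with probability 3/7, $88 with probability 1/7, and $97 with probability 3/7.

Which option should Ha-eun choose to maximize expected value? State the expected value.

Gamble A ($47.40)

Gamble A = 1/5 × 85 + 1/5 × 36 + 1/5 × (-2) + 2/5 × 59 = 17 + 7.2 − 0.4 + 23.6 = 47.4
Gamble B = 3/7 × (-26) + 1/7 × 88 + 3/7 × 97 = -11.1429 + 12.5714 + 41.5714 = 43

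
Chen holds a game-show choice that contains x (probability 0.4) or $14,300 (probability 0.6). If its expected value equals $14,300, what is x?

0.4·x + 0.6·14300 = 14300
0.4·x = 14300 − 8580 = 5720
x = 5720 / 0.4 = 14300

x = $14,300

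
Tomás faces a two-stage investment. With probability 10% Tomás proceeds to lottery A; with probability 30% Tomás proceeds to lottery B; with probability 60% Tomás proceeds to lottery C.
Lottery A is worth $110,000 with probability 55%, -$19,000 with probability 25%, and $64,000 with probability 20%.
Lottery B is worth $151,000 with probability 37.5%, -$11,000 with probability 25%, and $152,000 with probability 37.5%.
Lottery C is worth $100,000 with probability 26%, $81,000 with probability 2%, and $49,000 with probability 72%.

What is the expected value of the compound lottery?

$77,857.50

EV(A) = 0.55 × 110000 + 0.25 × (-19000) + 0.2 × 64000 = 60500 − 4750 + 12800 = 68550
EV(B) = 0.375 × 151000 + 0.25 × (-11000) + 0.375 × 152000 = 56625 − 2750 + 57000 = 110875
EV(C) = 0.26 × 100000 + 0.02 × 81000 + 0.72 × 49000 = 26000 + 1620 + 35280 = 62900
Overall = 0.1 × 68550 + 0.3 × 110875 + 0.6 × 62900 = 6855 + 33262.5 + 37740 = 77857.5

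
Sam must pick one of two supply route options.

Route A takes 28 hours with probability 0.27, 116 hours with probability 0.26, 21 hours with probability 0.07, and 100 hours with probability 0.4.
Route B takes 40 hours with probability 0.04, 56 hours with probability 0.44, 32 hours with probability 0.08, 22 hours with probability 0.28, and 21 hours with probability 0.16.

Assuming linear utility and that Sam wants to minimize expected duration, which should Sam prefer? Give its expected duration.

Route B (38.32 hours)

Route A = 0.27 × 28 + 0.26 × 116 + 0.07 × 21 + 0.4 × 100 = 7.56 + 30.16 + 1.47 + 40 = 79.19
Route B = 0.04 × 40 + 0.44 × 56 + 0.08 × 32 + 0.28 × 22 + 0.16 × 21 = 1.6 + 24.64 + 2.56 + 6.16 + 3.36 = 38.32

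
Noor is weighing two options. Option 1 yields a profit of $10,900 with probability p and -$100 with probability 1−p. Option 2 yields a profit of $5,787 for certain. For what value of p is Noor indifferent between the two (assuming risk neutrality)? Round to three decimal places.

p = 0.535

p·10900 + (1−p)·(-100) = 5787
11000p − 100 = 5787
p = (5787 + 100) / 11000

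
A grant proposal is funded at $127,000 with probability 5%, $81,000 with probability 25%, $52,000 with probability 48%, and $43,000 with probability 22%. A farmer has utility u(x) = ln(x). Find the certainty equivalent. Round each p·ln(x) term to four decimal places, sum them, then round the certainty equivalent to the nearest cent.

E[u] = 0.05·ln(127000) + 0.25·ln(81000) + 0.48·ln(52000) + 0.22·ln(43000) = 0.5876 + 2.8256 + 5.2123 + 2.3472 = 10.9727
CE = e^10.9727 ≈ 58261.69

$58,261.69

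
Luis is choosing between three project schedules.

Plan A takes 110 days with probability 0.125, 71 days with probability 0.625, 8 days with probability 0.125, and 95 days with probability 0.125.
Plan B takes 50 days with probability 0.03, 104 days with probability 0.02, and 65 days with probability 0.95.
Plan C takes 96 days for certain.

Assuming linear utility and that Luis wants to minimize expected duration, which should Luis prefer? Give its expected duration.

Plan A = 0.125 × 110 + 0.625 × 71 + 0.125 × 8 + 0.125 × 95 = 13.75 + 44.375 + 1 + 11.875 = 71
Plan B = 0.03 × 50 + 0.02 × 104 + 0.95 × 65 = 1.5 + 2.08 + 61.75 = 65.33
Plan C: 96 (certain)

Plan B (65.33 days)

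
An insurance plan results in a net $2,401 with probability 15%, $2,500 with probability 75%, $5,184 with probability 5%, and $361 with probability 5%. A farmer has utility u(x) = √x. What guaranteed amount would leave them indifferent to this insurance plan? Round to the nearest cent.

E[u] = 0.15·√2401 + 0.75·√2500 + 0.05·√5184 + 0.05·√361 = 0.15·49 + 0.75·50 + 0.05·72 + 0.05·19 = 49.4
CE = (49.4)² = 2440.36

$2,440.36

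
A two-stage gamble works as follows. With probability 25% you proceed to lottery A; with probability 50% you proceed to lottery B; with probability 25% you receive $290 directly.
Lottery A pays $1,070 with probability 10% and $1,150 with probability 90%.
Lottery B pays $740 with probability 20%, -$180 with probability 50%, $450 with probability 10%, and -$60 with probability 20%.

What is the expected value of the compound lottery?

$403.50

EV(A) = 0.1 × 1070 + 0.9 × 1150 = 107 + 1035 = 1142
EV(B) = 0.2 × 740 + 0.5 × (-180) + 0.1 × 450 + 0.2 × (-60) = 148 − 90 + 45 − 12 = 91
Branch C: 290 (certain)
Overall = 0.25 × 1142 + 0.5 × 91 + 0.25 × 290 = 285.5 + 45.5 + 72.5 = 403.5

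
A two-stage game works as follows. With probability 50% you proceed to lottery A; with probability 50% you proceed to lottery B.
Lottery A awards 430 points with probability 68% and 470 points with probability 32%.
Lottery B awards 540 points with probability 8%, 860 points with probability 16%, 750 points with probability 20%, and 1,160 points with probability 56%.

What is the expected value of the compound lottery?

711.6 points

EV(A) = 0.68 × 430 + 0.32 × 470 = 292.4 + 150.4 = 442.8
EV(B) = 0.08 × 540 + 0.16 × 860 + 0.2 × 750 + 0.56 × 1160 = 43.2 + 137.6 + 150 + 649.6 = 980.4
Overall = 0.5 × 442.8 + 0.5 × 980.4 = 221.4 + 490.2 = 711.6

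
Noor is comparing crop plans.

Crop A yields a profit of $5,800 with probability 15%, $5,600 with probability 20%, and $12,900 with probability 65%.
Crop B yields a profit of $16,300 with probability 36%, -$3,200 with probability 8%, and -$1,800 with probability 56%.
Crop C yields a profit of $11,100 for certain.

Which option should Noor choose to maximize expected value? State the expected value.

Crop C ($11,100)

Crop A = 0.15 × 5800 + 0.2 × 5600 + 0.65 × 12900 = 870 + 1120 + 8385 = 10375
Crop B = 0.36 × 16300 + 0.08 × (-3200) + 0.56 × (-1800) = 5868 − 256 − 1008 = 4604
Crop C: 11100 (certain)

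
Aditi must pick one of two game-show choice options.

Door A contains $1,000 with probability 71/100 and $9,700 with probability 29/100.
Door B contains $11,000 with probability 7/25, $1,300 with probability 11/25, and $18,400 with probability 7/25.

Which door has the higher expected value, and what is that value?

Door B ($8,804)

Door A = 71/100 × 1000 + 29/100 × 9700 = 710 + 2813 = 3523
Door B = 7/25 × 11000 + 11/25 × 1300 + 7/25 × 18400 = 3080 + 572 + 5152 = 8804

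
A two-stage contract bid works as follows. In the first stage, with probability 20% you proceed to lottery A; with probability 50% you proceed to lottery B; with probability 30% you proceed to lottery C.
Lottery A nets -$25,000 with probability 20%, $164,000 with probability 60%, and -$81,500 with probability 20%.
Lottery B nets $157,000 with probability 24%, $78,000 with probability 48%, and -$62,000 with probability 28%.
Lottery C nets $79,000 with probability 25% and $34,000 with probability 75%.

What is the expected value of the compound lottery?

$57,875

EV(A) = 0.2 × (-25000) + 0.6 × 164000 + 0.2 × (-81500) = -5000 + 98400 − 16300 = 77100
EV(B) = 0.24 × 157000 + 0.48 × 78000 + 0.28 × (-62000) = 37680 + 37440 − 17360 = 57760
EV(C) = 0.25 × 79000 + 0.75 × 34000 = 19750 + 25500 = 45250
Overall = 0.2 × 77100 + 0.5 × 57760 + 0.3 × 45250 = 15420 + 28880 + 13575 = 57875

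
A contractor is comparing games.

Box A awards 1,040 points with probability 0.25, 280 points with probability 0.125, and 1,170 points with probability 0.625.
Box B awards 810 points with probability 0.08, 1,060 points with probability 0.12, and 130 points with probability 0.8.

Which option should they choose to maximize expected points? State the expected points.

Box A = 0.25 × 1040 + 0.125 × 280 + 0.625 × 1170 = 260 + 35 + 731.25 = 1026.25
Box B = 0.08 × 810 + 0.12 × 1060 + 0.8 × 130 = 64.8 + 127.2 + 104 = 296

Box A (1026.25 points)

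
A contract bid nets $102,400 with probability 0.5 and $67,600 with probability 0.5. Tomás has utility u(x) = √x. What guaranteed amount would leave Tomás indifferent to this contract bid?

E[u] = 0.5·√102400 + 0.5·√67600 = 0.5·320 + 0.5·260 = 290
CE = (290)² = 84100

$84,100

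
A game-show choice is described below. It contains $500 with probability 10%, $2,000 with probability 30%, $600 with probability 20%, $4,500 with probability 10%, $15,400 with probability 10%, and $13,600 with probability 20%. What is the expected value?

EV = 0.1 × 500 + 0.3 × 2000 + 0.2 × 600 + 0.1 × 4500 + 0.1 × 15400 + 0.2 × 13600 = 50 + 600 + 120 + 450 + 1540 + 2720 = 5480

$5,480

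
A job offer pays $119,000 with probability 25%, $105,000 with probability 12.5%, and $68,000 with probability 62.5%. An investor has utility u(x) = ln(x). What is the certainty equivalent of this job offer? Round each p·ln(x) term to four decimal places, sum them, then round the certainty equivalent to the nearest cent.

$82,569.86

E[u] = 0.25·ln(119000) + 0.125·ln(105000) + 0.625·ln(68000) = 2.9217 + 1.4452 + 6.9545 = 11.3214
CE = e^11.3214 ≈ 82569.86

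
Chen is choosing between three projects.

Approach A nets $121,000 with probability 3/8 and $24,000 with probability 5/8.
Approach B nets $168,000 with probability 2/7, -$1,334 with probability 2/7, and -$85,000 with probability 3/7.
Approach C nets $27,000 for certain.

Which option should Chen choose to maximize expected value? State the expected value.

Approach A = 3/8 × 121000 + 5/8 × 24000 = 45375 + 15000 = 60375
Approach B = 2/7 × 168000 + 2/7 × (-1334) + 3/7 × (-85000) = 48000 − 381.1429 − 36428.5714 = 11190.2857
Approach C: 27000 (certain)

Approach A ($60,375)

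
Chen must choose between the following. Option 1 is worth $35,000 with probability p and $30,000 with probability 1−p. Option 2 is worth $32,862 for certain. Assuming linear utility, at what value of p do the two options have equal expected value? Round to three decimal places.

p·35000 + (1−p)·30000 = 32862
5000p + 30000 = 32862
p = (32862 − 30000) / 5000

p = 0.572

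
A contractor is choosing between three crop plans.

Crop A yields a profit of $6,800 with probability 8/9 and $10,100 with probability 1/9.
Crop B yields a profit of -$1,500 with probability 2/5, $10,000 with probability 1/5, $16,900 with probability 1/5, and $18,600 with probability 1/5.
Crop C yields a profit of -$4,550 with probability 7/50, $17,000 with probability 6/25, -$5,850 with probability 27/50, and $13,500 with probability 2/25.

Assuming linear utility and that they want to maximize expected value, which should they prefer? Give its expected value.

Crop B ($8,500)

Crop A = 8/9 × 6800 + 1/9 × 10100 = 6044.4444 + 1122.2222 = 7166.6667
Crop B = 2/5 × (-1500) + 1/5 × 10000 + 1/5 × 16900 + 1/5 × 18600 = -600 + 2000 + 3380 + 3720 = 8500
Crop C = 7/50 × (-4550) + 6/25 × 17000 + 27/50 × (-5850) + 2/25 × 13500 = -637 + 4080 − 3159 + 1080 = 1364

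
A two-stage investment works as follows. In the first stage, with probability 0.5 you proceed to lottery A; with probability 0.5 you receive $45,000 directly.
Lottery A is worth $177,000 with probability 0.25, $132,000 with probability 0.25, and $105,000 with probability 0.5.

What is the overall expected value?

EV(A) = 0.25 × 177000 + 0.25 × 132000 + 0.5 × 105000 = 44250 + 33000 + 52500 = 129750
Branch B: 45000 (certain)
Overall = 0.5 × 129750 + 0.5 × 45000 = 64875 + 22500 = 87375

$87,375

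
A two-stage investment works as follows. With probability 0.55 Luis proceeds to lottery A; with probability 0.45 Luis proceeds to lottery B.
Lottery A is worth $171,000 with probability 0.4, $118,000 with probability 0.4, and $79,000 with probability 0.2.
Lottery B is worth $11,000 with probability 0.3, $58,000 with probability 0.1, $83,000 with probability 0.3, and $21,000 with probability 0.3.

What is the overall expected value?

$90,405

EV(A) = 0.4 × 171000 + 0.4 × 118000 + 0.2 × 79000 = 68400 + 47200 + 15800 = 131400
EV(B) = 0.3 × 11000 + 0.1 × 58000 + 0.3 × 83000 + 0.3 × 21000 = 3300 + 5800 + 24900 + 6300 = 40300
Overall = 0.55 × 131400 + 0.45 × 40300 = 72270 + 18135 = 90405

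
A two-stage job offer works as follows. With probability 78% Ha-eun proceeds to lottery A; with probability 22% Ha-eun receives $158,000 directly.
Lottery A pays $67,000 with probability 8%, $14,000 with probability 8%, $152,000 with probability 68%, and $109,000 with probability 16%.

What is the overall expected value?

$134,038.40

EV(A) = 0.08 × 67000 + 0.08 × 14000 + 0.68 × 152000 + 0.16 × 109000 = 5360 + 1120 + 103360 + 17440 = 127280
Branch B: 158000 (certain)
Overall = 0.78 × 127280 + 0.22 × 158000 = 99278.4 + 34760 = 134038.4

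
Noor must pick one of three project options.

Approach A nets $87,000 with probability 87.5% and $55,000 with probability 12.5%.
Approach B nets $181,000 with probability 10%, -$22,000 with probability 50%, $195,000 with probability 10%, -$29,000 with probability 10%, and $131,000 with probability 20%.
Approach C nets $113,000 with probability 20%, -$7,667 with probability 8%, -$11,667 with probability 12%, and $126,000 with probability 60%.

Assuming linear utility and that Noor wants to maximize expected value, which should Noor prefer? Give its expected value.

Approach A = 0.875 × 87000 + 0.125 × 55000 = 76125 + 6875 = 83000
Approach B = 0.1 × 181000 + 0.5 × (-22000) + 0.1 × 195000 + 0.1 × (-29000) + 0.2 × 131000 = 18100 − 11000 + 19500 − 2900 + 26200 = 49900
Approach C = 0.2 × 113000 + 0.08 × (-7667) + 0.12 × (-11667) + 0.6 × 126000 = 22600 − 613.36 − 1400.04 + 75600 = 96186.6

Approach C ($96,186.60)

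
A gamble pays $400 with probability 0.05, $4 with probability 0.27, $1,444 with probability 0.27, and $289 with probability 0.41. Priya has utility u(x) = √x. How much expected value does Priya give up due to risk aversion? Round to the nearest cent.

E[u] = 0.05·√400 + 0.27·√4 + 0.27·√1444 + 0.41·√289 = 0.05·20 + 0.27·2 + 0.27·38 + 0.41·17 = 18.77
CE = (18.77)² = 352.3129
Risk premium = EV − CE = 529.45 − 352.3129 = 177.1371

$177.14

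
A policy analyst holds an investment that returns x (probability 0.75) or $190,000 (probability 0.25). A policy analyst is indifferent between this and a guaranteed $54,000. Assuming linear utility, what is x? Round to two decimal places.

0.75·x + 0.25·190000 = 54000
0.75·x = 54000 − 47500 = 6500
x = 6500 / 0.75 = 8666.6667

x = $8,666.67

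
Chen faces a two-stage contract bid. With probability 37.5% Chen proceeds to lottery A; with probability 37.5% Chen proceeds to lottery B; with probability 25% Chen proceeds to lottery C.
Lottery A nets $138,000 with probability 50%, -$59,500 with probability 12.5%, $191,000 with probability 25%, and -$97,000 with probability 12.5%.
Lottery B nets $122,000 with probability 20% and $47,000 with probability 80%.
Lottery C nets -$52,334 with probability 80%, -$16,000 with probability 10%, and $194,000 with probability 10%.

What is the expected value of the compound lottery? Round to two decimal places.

EV(A) = 0.5 × 138000 + 0.125 × (-59500) + 0.25 × 191000 + 0.125 × (-97000) = 69000 − 7437.5 + 47750 − 12125 = 97187.5
EV(B) = 0.2 × 122000 + 0.8 × 47000 = 24400 + 37600 = 62000
EV(C) = 0.8 × (-52334) + 0.1 × (-16000) + 0.1 × 194000 = -41867.2 − 1600 + 19400 = -24067.2
Overall = 0.375 × 97187.5 + 0.375 × 62000 + 0.25 × (-24067.2) = 36445.3125 + 23250 − 6016.8 = 53678.5125

$53,678.51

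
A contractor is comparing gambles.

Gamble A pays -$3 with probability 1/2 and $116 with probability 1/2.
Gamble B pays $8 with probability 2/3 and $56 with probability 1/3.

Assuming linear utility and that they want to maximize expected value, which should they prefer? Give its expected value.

Gamble A = 1/2 × (-3) + 1/2 × 116 = -1.5 + 58 = 56.5
Gamble B = 2/3 × 8 + 1/3 × 56 = 5.3333 + 18.6667 = 24

Gamble A ($56.50)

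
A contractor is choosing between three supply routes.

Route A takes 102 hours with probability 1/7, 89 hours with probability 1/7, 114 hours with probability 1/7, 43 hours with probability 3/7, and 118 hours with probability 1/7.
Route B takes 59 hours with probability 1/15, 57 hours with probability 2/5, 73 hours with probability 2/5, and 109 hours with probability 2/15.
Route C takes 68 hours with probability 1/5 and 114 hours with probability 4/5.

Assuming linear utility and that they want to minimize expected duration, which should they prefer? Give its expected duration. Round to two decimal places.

Route B (70.47 hours)

Route A = 1/7 × 102 + 1/7 × 89 + 1/7 × 114 + 3/7 × 43 + 1/7 × 118 = 14.5714 + 12.7143 + 16.2857 + 18.4286 + 16.8571 = 78.8571
Route B = 1/15 × 59 + 2/5 × 57 + 2/5 × 73 + 2/15 × 109 = 3.9333 + 22.8 + 29.2 + 14.5333 = 70.4667
Route C = 1/5 × 68 + 4/5 × 114 = 13.6 + 91.2 = 104.8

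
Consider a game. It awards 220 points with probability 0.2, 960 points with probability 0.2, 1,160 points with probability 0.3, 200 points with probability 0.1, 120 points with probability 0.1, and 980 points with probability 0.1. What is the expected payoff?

EV = 0.2 × 220 + 0.2 × 960 + 0.3 × 1160 + 0.1 × 200 + 0.1 × 120 + 0.1 × 980 = 44 + 192 + 348 + 20 + 12 + 98 = 714

714 points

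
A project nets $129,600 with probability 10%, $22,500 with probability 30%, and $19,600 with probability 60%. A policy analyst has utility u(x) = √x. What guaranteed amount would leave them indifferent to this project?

E[u] = 0.1·√129600 + 0.3·√22500 + 0.6·√19600 = 0.1·360 + 0.3·150 + 0.6·140 = 165
CE = (165)² = 27225

$27,225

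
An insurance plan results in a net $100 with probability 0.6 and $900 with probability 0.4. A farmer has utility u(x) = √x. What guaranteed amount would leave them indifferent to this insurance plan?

$324

E[u] = 0.6·√100 + 0.4·√900 = 0.6·10 + 0.4·30 = 18
CE = (18)² = 324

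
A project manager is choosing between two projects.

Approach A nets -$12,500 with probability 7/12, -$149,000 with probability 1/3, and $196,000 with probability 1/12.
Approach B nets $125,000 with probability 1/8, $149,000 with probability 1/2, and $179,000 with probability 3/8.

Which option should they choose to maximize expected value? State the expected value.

Approach B ($157,250)

Approach A = 7/12 × (-12500) + 1/3 × (-149000) + 1/12 × 196000 = -7291.6667 − 49666.6667 + 16333.3333 = -40625
Approach B = 1/8 × 125000 + 1/2 × 149000 + 3/8 × 179000 = 15625 + 74500 + 67125 = 157250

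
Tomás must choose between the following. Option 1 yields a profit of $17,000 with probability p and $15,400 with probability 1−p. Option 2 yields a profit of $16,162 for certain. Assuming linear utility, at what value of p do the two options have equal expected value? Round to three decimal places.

p = 0.476

p·17000 + (1−p)·15400 = 16162
1600p + 15400 = 16162
p = (16162 − 15400) / 1600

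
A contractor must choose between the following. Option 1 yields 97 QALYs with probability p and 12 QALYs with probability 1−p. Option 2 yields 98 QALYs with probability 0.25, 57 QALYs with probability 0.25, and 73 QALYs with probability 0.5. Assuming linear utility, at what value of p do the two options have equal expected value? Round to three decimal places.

EV(Option 2) = 0.25 × 98 + 0.25 × 57 + 0.5 × 73 = 24.5 + 14.25 + 36.5 = 75.25
p·97 + (1−p)·12 = 75.25
85p + 12 = 75.25
p = (75.25 − 12) / 85

p = 0.744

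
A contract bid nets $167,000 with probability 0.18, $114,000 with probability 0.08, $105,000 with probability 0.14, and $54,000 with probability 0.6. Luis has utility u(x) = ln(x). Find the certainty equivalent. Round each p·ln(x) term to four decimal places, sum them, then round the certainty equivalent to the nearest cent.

$77,087.78

E[u] = 0.18·ln(167000) + 0.08·ln(114000) + 0.14·ln(105000) + 0.6·ln(54000) = 2.1646 + 0.9315 + 1.6186 + 6.5380 = 11.2527
CE = e^11.2527 ≈ 77087.78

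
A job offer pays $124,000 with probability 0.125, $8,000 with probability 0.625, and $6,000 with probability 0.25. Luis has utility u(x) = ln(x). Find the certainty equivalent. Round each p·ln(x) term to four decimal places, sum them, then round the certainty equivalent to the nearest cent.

E[u] = 0.125·ln(124000) + 0.625·ln(8000) + 0.25·ln(6000) = 1.4660 + 5.6170 + 2.1749 = 9.2579
CE = e^9.2579 ≈ 10487.09

$10,487.09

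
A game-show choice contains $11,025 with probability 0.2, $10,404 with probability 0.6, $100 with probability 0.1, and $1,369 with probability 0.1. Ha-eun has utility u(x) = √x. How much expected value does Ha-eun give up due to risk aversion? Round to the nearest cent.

$1,042.69

E[u] = 0.2·√11025 + 0.6·√10404 + 0.1·√100 + 0.1·√1369 = 0.2·105 + 0.6·102 + 0.1·10 + 0.1·37 = 86.9
CE = (86.9)² = 7551.61
Risk premium = EV − CE = 8594.3 − 7551.61 = 1042.69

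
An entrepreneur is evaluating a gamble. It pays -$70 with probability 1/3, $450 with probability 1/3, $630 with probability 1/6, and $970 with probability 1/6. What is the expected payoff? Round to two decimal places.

$393.33

EV = 1/3 × (-70) + 1/3 × 450 + 1/6 × 630 + 1/6 × 970 = -23.3333 + 150 + 105 + 161.6667 = 393.3333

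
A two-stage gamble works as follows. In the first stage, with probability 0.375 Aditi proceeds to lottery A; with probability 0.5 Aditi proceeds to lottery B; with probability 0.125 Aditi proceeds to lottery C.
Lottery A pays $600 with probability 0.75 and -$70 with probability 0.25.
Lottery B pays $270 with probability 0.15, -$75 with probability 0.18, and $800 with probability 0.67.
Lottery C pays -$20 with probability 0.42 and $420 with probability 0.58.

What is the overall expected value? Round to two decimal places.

EV(A) = 0.75 × 600 + 0.25 × (-70) = 450 − 17.5 = 432.5
EV(B) = 0.15 × 270 + 0.18 × (-75) + 0.67 × 800 = 40.5 − 13.5 + 536 = 563
EV(C) = 0.42 × (-20) + 0.58 × 420 = -8.4 + 243.6 = 235.2
Overall = 0.375 × 432.5 + 0.5 × 563 + 0.125 × 235.2 = 162.1875 + 281.5 + 29.4 = 473.0875

$473.09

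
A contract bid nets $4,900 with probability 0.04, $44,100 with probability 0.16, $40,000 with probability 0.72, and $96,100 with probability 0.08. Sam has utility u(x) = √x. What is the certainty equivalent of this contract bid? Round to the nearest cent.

E[u] = 0.04·√4900 + 0.16·√44100 + 0.72·√40000 + 0.08·√96100 = 0.04·70 + 0.16·210 + 0.72·200 + 0.08·310 = 205.2
CE = (205.2)² = 42107.04

$42,107.04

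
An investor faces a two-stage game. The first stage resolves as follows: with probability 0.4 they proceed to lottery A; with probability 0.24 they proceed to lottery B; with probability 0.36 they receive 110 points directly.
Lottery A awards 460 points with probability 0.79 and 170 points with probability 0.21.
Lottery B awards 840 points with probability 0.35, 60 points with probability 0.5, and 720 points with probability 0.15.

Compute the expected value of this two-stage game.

302.92 points

EV(A) = 0.79 × 460 + 0.21 × 170 = 363.4 + 35.7 = 399.1
EV(B) = 0.35 × 840 + 0.5 × 60 + 0.15 × 720 = 294 + 30 + 108 = 432
Branch C: 110 (certain)
Overall = 0.4 × 399.1 + 0.24 × 432 + 0.36 × 110 = 159.64 + 103.68 + 39.6 = 302.92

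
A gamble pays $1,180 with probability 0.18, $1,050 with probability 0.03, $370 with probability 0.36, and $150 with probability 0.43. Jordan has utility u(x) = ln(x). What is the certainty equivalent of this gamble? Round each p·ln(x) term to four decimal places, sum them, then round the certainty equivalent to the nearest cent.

E[u] = 0.18·ln(1180) + 0.03·ln(1050) + 0.36·ln(370) + 0.43·ln(150) = 1.2732 + 0.2087 + 2.1289 + 2.1546 = 5.7654
CE = e^5.7654 ≈ 319.07

$319.07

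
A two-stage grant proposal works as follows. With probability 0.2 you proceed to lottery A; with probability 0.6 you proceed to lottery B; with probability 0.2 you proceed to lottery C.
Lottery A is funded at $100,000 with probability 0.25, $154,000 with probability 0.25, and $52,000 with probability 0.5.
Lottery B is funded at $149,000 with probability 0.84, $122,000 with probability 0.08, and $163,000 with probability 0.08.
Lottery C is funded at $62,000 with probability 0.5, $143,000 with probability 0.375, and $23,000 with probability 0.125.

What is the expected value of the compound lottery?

EV(A) = 0.25 × 100000 + 0.25 × 154000 + 0.5 × 52000 = 25000 + 38500 + 26000 = 89500
EV(B) = 0.84 × 149000 + 0.08 × 122000 + 0.08 × 163000 = 125160 + 9760 + 13040 = 147960
EV(C) = 0.5 × 62000 + 0.375 × 143000 + 0.125 × 23000 = 31000 + 53625 + 2875 = 87500
Overall = 0.2 × 89500 + 0.6 × 147960 + 0.2 × 87500 = 17900 + 88776 + 17500 = 124176

$124,176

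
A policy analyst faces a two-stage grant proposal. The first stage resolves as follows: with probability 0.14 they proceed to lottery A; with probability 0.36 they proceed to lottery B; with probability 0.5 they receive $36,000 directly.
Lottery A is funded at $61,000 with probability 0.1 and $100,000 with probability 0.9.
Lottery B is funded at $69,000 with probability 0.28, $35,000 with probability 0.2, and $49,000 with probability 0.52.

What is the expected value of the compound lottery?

EV(A) = 0.1 × 61000 + 0.9 × 100000 = 6100 + 90000 = 96100
EV(B) = 0.28 × 69000 + 0.2 × 35000 + 0.52 × 49000 = 19320 + 7000 + 25480 = 51800
Branch C: 36000 (certain)
Overall = 0.14 × 96100 + 0.36 × 51800 + 0.5 × 36000 = 13454 + 18648 + 18000 = 50102

$50,102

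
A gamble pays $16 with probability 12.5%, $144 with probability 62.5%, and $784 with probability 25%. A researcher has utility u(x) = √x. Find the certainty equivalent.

$225

E[u] = 0.125·√16 + 0.625·√144 + 0.25·√784 = 0.125·4 + 0.625·12 + 0.25·28 = 15
CE = (15)² = 225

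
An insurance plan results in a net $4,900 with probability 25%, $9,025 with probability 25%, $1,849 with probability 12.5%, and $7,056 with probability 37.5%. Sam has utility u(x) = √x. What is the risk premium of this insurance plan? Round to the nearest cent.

$254.86

E[u] = 0.25·√4900 + 0.25·√9025 + 0.125·√1849 + 0.375·√7056 = 0.25·70 + 0.25·95 + 0.125·43 + 0.375·84 = 78.125
CE = (78.125)² = 6103.515625
Risk premium = EV − CE = 6358.375 − 6103.515625 = 254.859375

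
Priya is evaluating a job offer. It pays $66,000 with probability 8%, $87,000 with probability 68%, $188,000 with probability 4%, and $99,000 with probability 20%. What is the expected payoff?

EV = 0.08 × 66000 + 0.68 × 87000 + 0.04 × 188000 + 0.2 × 99000 = 5280 + 59160 + 7520 + 19800 = 91760

$91,760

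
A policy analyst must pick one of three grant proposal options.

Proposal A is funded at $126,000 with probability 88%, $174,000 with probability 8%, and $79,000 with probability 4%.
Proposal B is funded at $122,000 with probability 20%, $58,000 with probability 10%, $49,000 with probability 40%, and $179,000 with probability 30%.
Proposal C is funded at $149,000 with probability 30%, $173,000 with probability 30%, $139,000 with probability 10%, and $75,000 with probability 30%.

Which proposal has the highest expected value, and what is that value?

Proposal A = 0.88 × 126000 + 0.08 × 174000 + 0.04 × 79000 = 110880 + 13920 + 3160 = 127960
Proposal B = 0.2 × 122000 + 0.1 × 58000 + 0.4 × 49000 + 0.3 × 179000 = 24400 + 5800 + 19600 + 53700 = 103500
Proposal C = 0.3 × 149000 + 0.3 × 173000 + 0.1 × 139000 + 0.3 × 75000 = 44700 + 51900 + 13900 + 22500 = 133000

Proposal C ($133,000)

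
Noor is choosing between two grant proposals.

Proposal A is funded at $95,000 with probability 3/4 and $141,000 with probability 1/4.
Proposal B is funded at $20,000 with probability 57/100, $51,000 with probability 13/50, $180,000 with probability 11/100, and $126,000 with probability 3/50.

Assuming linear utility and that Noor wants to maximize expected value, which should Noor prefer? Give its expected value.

Proposal A ($106,500)

Proposal A = 3/4 × 95000 + 1/4 × 141000 = 71250 + 35250 = 106500
Proposal B = 57/100 × 20000 + 13/50 × 51000 + 11/100 × 180000 + 3/50 × 126000 = 11400 + 13260 + 19800 + 7560 = 52020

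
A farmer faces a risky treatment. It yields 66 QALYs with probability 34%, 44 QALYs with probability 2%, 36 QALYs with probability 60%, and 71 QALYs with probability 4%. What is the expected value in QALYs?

47.76 QALYs

EV = 0.34 × 66 + 0.02 × 44 + 0.6 × 36 + 0.04 × 71 = 22.44 + 0.88 + 21.6 + 2.84 = 47.76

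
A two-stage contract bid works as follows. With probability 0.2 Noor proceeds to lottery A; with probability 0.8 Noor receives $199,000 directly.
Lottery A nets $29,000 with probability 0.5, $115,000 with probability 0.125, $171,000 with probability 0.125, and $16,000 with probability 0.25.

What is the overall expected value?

$170,050

EV(A) = 0.5 × 29000 + 0.125 × 115000 + 0.125 × 171000 + 0.25 × 16000 = 14500 + 14375 + 21375 + 4000 = 54250
Branch B: 199000 (certain)
Overall = 0.2 × 54250 + 0.8 × 199000 = 10850 + 159200 = 170050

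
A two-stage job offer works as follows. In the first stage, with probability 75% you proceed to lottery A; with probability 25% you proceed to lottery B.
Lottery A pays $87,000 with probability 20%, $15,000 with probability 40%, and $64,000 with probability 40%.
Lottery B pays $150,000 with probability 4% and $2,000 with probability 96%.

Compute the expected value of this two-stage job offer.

EV(A) = 0.2 × 87000 + 0.4 × 15000 + 0.4 × 64000 = 17400 + 6000 + 25600 = 49000
EV(B) = 0.04 × 150000 + 0.96 × 2000 = 6000 + 1920 = 7920
Overall = 0.75 × 49000 + 0.25 × 7920 = 36750 + 1980 = 38730

$38,730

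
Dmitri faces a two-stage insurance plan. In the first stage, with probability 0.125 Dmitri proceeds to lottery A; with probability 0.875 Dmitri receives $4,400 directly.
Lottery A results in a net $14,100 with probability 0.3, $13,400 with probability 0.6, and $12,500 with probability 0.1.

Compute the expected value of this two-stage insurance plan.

EV(A) = 0.3 × 14100 + 0.6 × 13400 + 0.1 × 12500 = 4230 + 8040 + 1250 = 13520
Branch B: 4400 (certain)
Overall = 0.125 × 13520 + 0.875 × 4400 = 1690 + 3850 = 5540

$5,540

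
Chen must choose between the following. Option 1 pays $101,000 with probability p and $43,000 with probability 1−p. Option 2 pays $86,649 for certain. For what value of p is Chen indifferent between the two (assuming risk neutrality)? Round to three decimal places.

p·101000 + (1−p)·43000 = 86649
58000p + 43000 = 86649
p = (86649 − 43000) / 58000

p = 0.753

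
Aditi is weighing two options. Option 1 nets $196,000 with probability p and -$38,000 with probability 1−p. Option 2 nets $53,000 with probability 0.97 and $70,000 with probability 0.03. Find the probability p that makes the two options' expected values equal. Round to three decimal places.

EV(Option 2) = 0.97 × 53000 + 0.03 × 70000 = 51410 + 2100 = 53510
p·196000 + (1−p)·(-38000) = 53510
234000p − 38000 = 53510
p = (53510 + 38000) / 234000

p = 0.391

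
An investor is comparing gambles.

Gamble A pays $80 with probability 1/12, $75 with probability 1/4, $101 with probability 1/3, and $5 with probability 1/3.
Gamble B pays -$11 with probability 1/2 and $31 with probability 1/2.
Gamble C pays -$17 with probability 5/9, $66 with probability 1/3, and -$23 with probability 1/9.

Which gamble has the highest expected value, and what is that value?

Gamble A = 1/12 × 80 + 1/4 × 75 + 1/3 × 101 + 1/3 × 5 = 6.6667 + 18.75 + 33.6667 + 1.6667 = 60.75
Gamble B = 1/2 × (-11) + 1/2 × 31 = -5.5 + 15.5 = 10
Gamble C = 5/9 × (-17) + 1/3 × 66 + 1/9 × (-23) = -9.4444 + 22 − 2.5556 = 10

Gamble A ($60.75)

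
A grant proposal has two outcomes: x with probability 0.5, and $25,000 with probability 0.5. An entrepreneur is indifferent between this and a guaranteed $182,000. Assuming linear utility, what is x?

x = $339,000

0.5·x + 0.5·25000 = 182000
0.5·x = 182000 − 12500 = 169500
x = 169500 / 0.5 = 339000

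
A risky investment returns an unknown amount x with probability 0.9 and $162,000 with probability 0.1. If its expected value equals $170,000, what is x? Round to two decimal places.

x = $170,888.89

0.9·x + 0.1·162000 = 170000
0.9·x = 170000 − 16200 = 153800
x = 153800 / 0.9 = 170888.8889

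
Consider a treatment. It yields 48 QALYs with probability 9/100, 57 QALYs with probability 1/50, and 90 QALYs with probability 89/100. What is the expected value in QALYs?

EV = 9/100 × 48 + 1/50 × 57 + 89/100 × 90 = 4.32 + 1.14 + 80.1 = 85.56

85.56 QALYs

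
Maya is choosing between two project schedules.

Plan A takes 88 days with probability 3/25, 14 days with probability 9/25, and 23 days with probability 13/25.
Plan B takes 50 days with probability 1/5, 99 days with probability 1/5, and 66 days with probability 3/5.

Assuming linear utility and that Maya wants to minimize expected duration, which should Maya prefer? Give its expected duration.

Plan A (27.56 days)

Plan A = 3/25 × 88 + 9/25 × 14 + 13/25 × 23 = 10.56 + 5.04 + 11.96 = 27.56
Plan B = 1/5 × 50 + 1/5 × 99 + 3/5 × 66 = 10 + 19.8 + 39.6 = 69.4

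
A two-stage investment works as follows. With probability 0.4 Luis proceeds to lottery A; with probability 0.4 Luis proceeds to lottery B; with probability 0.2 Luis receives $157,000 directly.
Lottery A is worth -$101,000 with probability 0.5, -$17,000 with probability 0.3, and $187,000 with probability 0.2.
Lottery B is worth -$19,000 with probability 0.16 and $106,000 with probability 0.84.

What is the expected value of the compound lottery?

EV(A) = 0.5 × (-101000) + 0.3 × (-17000) + 0.2 × 187000 = -50500 − 5100 + 37400 = -18200
EV(B) = 0.16 × (-19000) + 0.84 × 106000 = -3040 + 89040 = 86000
Branch C: 157000 (certain)
Overall = 0.4 × (-18200) + 0.4 × 86000 + 0.2 × 157000 = -7280 + 34400 + 31400 = 58520

$58,520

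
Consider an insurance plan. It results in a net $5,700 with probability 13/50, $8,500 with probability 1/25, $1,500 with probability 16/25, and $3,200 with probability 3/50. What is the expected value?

$2,974

EV = 13/50 × 5700 + 1/25 × 8500 + 16/25 × 1500 + 3/50 × 3200 = 1482 + 340 + 960 + 192 = 2974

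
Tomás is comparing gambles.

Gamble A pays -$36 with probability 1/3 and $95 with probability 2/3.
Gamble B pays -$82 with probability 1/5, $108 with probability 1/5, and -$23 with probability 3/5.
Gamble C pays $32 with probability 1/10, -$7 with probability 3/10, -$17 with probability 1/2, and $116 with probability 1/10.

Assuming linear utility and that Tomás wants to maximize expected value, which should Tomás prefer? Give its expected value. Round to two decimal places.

Gamble A ($51.33)

Gamble A = 1/3 × (-36) + 2/3 × 95 = -12 + 63.3333 = 51.3333
Gamble B = 1/5 × (-82) + 1/5 × 108 + 3/5 × (-23) = -16.4 + 21.6 − 13.8 = -8.6
Gamble C = 1/10 × 32 + 3/10 × (-7) + 1/2 × (-17) + 1/10 × 116 = 3.2 − 2.1 − 8.5 + 11.6 = 4.2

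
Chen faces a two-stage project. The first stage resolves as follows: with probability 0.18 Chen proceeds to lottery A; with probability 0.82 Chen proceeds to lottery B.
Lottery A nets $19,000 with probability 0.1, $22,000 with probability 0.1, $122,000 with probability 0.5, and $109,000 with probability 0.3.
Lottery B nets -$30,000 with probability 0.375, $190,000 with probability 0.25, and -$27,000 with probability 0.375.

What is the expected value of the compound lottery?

EV(A) = 0.1 × 19000 + 0.1 × 22000 + 0.5 × 122000 + 0.3 × 109000 = 1900 + 2200 + 61000 + 32700 = 97800
EV(B) = 0.375 × (-30000) + 0.25 × 190000 + 0.375 × (-27000) = -11250 + 47500 − 10125 = 26125
Overall = 0.18 × 97800 + 0.82 × 26125 = 17604 + 21422.5 = 39026.5

$39,026.50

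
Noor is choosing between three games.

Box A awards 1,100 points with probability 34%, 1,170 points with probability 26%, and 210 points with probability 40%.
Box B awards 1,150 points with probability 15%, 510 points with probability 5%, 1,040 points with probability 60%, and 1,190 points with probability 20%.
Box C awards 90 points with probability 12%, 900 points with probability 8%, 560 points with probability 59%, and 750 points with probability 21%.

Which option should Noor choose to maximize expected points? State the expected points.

Box A = 0.34 × 1100 + 0.26 × 1170 + 0.4 × 210 = 374 + 304.2 + 84 = 762.2
Box B = 0.15 × 1150 + 0.05 × 510 + 0.6 × 1040 + 0.2 × 1190 = 172.5 + 25.5 + 624 + 238 = 1060
Box C = 0.12 × 90 + 0.08 × 900 + 0.59 × 560 + 0.21 × 750 = 10.8 + 72 + 330.4 + 157.5 = 570.7

Box B (1,060 points)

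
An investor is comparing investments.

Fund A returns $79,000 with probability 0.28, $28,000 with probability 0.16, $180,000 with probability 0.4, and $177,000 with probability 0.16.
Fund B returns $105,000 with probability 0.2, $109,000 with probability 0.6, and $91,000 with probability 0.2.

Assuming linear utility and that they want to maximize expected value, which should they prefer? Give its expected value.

Fund A = 0.28 × 79000 + 0.16 × 28000 + 0.4 × 180000 + 0.16 × 177000 = 22120 + 4480 + 72000 + 28320 = 126920
Fund B = 0.2 × 105000 + 0.6 × 109000 + 0.2 × 91000 = 21000 + 65400 + 18200 = 104600

Fund A ($126,920)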